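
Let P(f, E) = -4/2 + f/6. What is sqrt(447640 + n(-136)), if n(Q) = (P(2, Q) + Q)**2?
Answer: sqrt(4199329)/3 ≈ 683.08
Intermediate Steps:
P(f, E) = -2 + f/6 (P(f, E) = -4*1/2 + f*(1/6) = -2 + f/6)
n(Q) = (-5/3 + Q)**2 (n(Q) = ((-2 + (1/6)*2) + Q)**2 = ((-2 + 1/3) + Q)**2 = (-5/3 + Q)**2)
sqrt(447640 + n(-136)) = sqrt(447640 + (-5 + 3*(-136))**2/9) = sqrt(447640 + (-5 - 408)**2/9) = sqrt(447640 + (1/9)*(-413)**2) = sqrt(447640 + (1/9)*170569) = sqrt(447640 + 170569/9) = sqrt(4199329/9) = sqrt(4199329)/3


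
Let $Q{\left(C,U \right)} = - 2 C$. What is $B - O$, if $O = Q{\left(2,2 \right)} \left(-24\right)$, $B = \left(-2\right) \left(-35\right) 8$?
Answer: $464$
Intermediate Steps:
$B = 560$ ($B = 70 \cdot 8 = 560$)
$O = 96$ ($O = \left(-2\right) 2 \left(-24\right) = \left(-4\right) \left(-24\right) = 96$)
$B - O = 560 - 96 = 464$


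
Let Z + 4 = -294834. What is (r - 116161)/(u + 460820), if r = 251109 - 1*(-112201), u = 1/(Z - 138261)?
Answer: 107039984751/199580681179 ≈ 0.53632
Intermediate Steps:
Z = -294838 (Z = -4 - 294834 = -294838)
u = -1/433099 (u = 1/(-294838 - 138261) = 1/(-433099) = -1/433099 ≈ -2.3089e-6)
r = 363310 (r = 251109 + 112201 = 363310)
(r - 116161)/(u + 460820) = (363310 - 116161)/(-1/433099 + 460820) = 247149/(199580681179/433099) = 247149*(433099/199580681179) = 107039984751/199580681179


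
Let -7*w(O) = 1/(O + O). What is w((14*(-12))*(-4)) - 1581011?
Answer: -14874151489/9408 ≈ -1.5810e+6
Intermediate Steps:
w(O) = -1/(14*O) (w(O) = -1/(7*(O + O)) = -1/(2*O)/7 = -1/(14*O))
w((14*(-12))*(-4)) - 1581011 = -1/(14*((14*(-12))*(-4))) - 1581011 = -1/(14*((-168*(-4)))) - 1581011 = -1/14/672 - 1581011 = -1/14*1/672 - 1581011 = -1/9408 - 1581011 = -14874151489/9408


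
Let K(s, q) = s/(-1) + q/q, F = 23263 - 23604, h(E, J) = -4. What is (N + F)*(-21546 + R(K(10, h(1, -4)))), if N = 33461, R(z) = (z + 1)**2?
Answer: -711483840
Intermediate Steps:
F = -341
K(s, q) = 1 - s (K(s, q) = s*(-1) + 1 = -s + 1 = 1 - s)
R(z) = (1 + z)**2
(N + F)*(-21546 + R(K(10, h(1, -4)))) = (33461 - 341)*(-21546 + (1 + (1 - 1*10))**2) = 33120*(-21546 + (1 + (1 - 10))**2) = 33120*(-21546 + (1 - 9)**2) = 33120*(-21546 + (-8)**2) = 33120*(-21546 + 64) = 33120*(-21482) = -711483840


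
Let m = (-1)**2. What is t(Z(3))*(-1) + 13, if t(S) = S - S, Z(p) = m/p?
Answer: 13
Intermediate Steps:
m = 1
Z(p) = 1/p
t(S) = 0
t(Z(3))*(-1) + 13 = 0*(-1) + 13 = 0 + 13 = 13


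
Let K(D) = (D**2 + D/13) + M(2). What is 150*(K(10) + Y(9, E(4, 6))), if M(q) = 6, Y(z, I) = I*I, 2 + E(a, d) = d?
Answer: 239400/13 ≈ 18415.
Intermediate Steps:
E(a, d) = -2 + d
Y(z, I) = I**2
K(D) = 6 + D**2 + D/13 (K(D) = (D**2 + D/13) + 6 = 6 + D**2 + D/13)
150*(K(10) + Y(9, E(4, 6))) = 150*((6 + 10**2 + (1/13)*10) + (-2 + 6)**2) = 150*((6 + 100 + 10/13) + 4**2) = 150*(1388/13 + 16) = 150*(1596/13) = 239400/13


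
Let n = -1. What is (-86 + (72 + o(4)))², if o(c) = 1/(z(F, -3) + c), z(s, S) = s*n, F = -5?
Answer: 15625/81 ≈ 192.90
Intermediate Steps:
z(s, S) = -s (z(s, S) = s*(-1) = -s)
o(c) = 1/(5 + c) (o(c) = 1/(-1*(-5) + c) = 1/(5 + c))
(-86 + (72 + o(4)))² = (-86 + (72 + 1/(5 + 4)))² = (-86 + (72 + 1/9))² = (-86 + (72 + ⅑))² = (-86 + 649/9)² = (-125/9)² = 15625/81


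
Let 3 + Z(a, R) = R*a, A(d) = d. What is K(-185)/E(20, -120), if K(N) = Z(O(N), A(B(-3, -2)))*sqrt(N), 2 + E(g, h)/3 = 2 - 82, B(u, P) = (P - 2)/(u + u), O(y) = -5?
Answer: 19*I*sqrt(185)/738 ≈ 0.35017*I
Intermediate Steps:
B(u, P) = (-2 + P)/(2*u) (B(u, P) = (-2 + P)/((2*u)) = (-2 + P)*(1/(2*u)) = (-2 + P)/(2*u))
Z(a, R) = -3 + R*a
E(g, h) = -246 (E(g, h) = -6 + 3*(2 - 82) = -6 + 3*(-80) = -6 - 240 = -246)
K(N) = -19*sqrt(N)/3 (K(N) = (-3 + ((1/2)*(-2 - 2)/(-3))*(-5))*sqrt(N) = (-3 + ((1/2)*(-1/3)*(-4))*(-5))*sqrt(N) = (-3 + (2/3)*(-5))*sqrt(N) = (-3 - 10/3)*sqrt(N) = -19*sqrt(N)/3)
K(-185)/E(20, -120) = -19*I*sqrt(185)/3/(-246) = -19*I*sqrt(185)/3*(-1/246) = 19*I*sqrt(185)/738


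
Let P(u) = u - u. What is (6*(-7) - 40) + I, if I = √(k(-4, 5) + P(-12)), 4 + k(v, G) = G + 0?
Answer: -81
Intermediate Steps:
k(v, G) = -4 + G (k(v, G) = -4 + (G + 0) = -4 + G)
P(u) = 0
I = 1 (I = √((-4 + 5) + 0) = √(1 + 0) = √1 = 1)
(6*(-7) - 40) + I = (6*(-7) - 40) + 1 = (-42 - 40) + 1 = -82 + 1 = -81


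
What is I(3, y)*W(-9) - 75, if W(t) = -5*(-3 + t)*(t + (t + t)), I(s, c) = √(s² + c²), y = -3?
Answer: -75 - 4860*√2 ≈ -6948.1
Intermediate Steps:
I(s, c) = √(c² + s²)
W(t) = -15*t*(-3 + t) (W(t) = -5*(-3 + t)*(t + 2*t) = -5*(-3 + t)*3*t = -15*t*(-3 + t))
I(3, y)*W(-9) - 75 = √((-3)² + 3²)*(15*(-9)*(3 - 1*(-9))) - 75 = √(9 + 9)*(15*(-9)*(3 + 9)) - 75 = √18*(15*(-9)*12) - 75 = (3*√2)*(-1620) - 75 = -4860*√2 - 75 = -75 - 4860*√2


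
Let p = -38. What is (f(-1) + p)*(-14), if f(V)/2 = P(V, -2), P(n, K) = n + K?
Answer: 616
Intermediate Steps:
P(n, K) = K + n
f(V) = -4 + 2*V (f(V) = 2*(-2 + V) = -4 + 2*V)
(f(-1) + p)*(-14) = ((-4 + 2*(-1)) - 38)*(-14) = ((-4 - 2) - 38)*(-14) = (-6 - 38)*(-14) = -44*(-14) = 616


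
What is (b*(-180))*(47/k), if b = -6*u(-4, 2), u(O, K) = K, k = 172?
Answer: 25380/43 ≈ 590.23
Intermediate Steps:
b = -12 (b = -6*2 = -12)
(b*(-180))*(47/k) = (-12*(-180))*(47/172) = 2160*(47*(1/172)) = 2160*(47/172) = 25380/43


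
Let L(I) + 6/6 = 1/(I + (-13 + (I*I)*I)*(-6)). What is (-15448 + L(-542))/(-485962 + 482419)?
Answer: 14758739668735/3384698986752 ≈ 4.3604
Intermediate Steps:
L(I) = -1 + 1/(78 + I - 6*I**3) (L(I) = -1 + 1/(I + (-13 + (I*I)*I)*(-6)) = -1 + 1/(I + (-13 + I**2*I)*(-6)) = -1 + 1/(I + (-13 + I**3)*(-6)) = -1 + 1/(I + (78 - 6*I**3)) = -1 + 1/(78 + I - 6*I**3))
(-15448 + L(-542))/(-485962 + 482419) = (-15448 + (-77 - 1*(-542) + 6*(-542)**3)/(78 - 542 - 6*(-542)**3))/(-485962 + 482419) = (-15448 + (-77 + 542 + 6*(-159220088))/(78 - 542 - 6*(-159220088)))/(-3543) = (-15448 + (-77 + 542 - 955320528)/(78 - 542 + 955320528))*(-1/3543) = (-15448 - 955320063/955320064)*(-1/3543) = -14758739668735/955320064*(-1/3543) = 14758739668735/3384698986752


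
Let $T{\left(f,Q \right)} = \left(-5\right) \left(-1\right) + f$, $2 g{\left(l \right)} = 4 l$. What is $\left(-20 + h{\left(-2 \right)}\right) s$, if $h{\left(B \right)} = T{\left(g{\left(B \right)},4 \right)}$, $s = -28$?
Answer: $532$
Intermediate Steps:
$g{\left(l \right)} = 2 l$ ($g{\left(l \right)} = \frac{4 l}{2} = 2 l$)
$T{\left(f,Q \right)} = 5 + f$
$h{\left(B \right)} = 5 + 2 B$
$\left(-20 + h{\left(-2 \right)}\right) s = \left(-20 + \left(5 + 2 \left(-2\right)\right)\right) \left(-28\right) = \left(-20 + \left(5 - 4\right)\right) \left(-28\right) = \left(-20 + 1\right) \left(-28\right) = \left(-19\right) \left(-28\right) = 532$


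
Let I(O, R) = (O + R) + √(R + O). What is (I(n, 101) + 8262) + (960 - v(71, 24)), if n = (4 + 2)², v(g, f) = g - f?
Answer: 9312 + √137 ≈ 9323.7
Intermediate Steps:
n = 36 (n = 6² = 36)
I(O, R) = O + R + √(O + R) (I(O, R) = (O + R) + √(O + R) = O + R + √(O + R))
(I(n, 101) + 8262) + (960 - v(71, 24)) = ((36 + 101 + √(36 + 101)) + 8262) + (960 - (71 - 1*24)) = ((36 + 101 + √137) + 8262) + (960 - (71 - 24)) = ((137 + √137) + 8262) + (960 - 1*47) = (8399 + √137) + (960 - 47) = (8399 + √137) + 913 = 9312 + √137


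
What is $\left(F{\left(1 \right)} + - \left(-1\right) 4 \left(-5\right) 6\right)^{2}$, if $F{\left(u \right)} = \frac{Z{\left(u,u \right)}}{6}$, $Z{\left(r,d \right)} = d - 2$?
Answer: $\frac{519841}{36} \approx 14440.0$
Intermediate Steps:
$Z{\left(r,d \right)} = -2 + d$
$F{\left(u \right)} = - \frac{1}{3} + \frac{u}{6}$ ($F{\left(u \right)} = \frac{-2 + u}{6} = \left(-2 + u\right) \frac{1}{6} = - \frac{1}{3} + \frac{u}{6}$)
$\left(F{\left(1 \right)} + - \left(-1\right) 4 \left(-5\right) 6\right)^{2} = \left(\left(- \frac{1}{3} + \frac{1}{6} \cdot 1\right) + - \left(-1\right) 4 \left(-5\right) 6\right)^{2} = \left(\left(- \frac{1}{3} + \frac{1}{6}\right) + - \left(-4\right) \left(-5\right) 6\right)^{2} = \left(- \frac{1}{6} + \left(-1\right) 20 \cdot 6\right)^{2} = \left(- \frac{1}{6} - 120\right)^{2} = \left(- \frac{721}{6}\right)^{2} = \frac{519841}{36}$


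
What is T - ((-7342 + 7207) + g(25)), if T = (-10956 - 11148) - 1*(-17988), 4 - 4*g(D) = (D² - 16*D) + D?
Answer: -7839/2 ≈ -3919.5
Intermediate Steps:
g(D) = 1 - D²/4 + 15*D/4 (g(D) = 1 - ((D² - 16*D) + D)/4 = 1 - (D² - 15*D)/4 = 1 + (-D²/4 + 15*D/4) = 1 - D²/4 + 15*D/4)
T = -4116 (T = -22104 + 17988 = -4116)
T - ((-7342 + 7207) + g(25)) = -4116 - ((-7342 + 7207) + (1 - ¼*25² + (15/4)*25)) = -4116 - (-135 + (1 - ¼*625 + 375/4)) = -4116 - (-135 + (1 - 625/4 + 375/4)) = -4116 - (-135 - 123/2) = -4116 - 1*(-393/2) = -4116 + 393/2 = -7839/2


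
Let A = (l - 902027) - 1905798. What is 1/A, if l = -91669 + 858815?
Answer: -1/2040679 ≈ -4.9003e-7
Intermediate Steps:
l = 767146
A = -2040679 (A = (767146 - 902027) - 1905798 = -134881 - 1905798 = -2040679)
1/A = 1/(-2040679) = -1/2040679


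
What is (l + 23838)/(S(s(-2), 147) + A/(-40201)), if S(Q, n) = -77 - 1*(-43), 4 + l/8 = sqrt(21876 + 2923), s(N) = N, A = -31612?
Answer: -68358929/95373 - 22972*sqrt(24799)/95373 ≈ -754.68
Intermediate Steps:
l = -32 + 8*sqrt(24799) (l = -32 + 8*sqrt(21876 + 2923) = -32 + 8*sqrt(24799) ≈ 1227.8)
S(Q, n) = -34 (S(Q, n) = -77 + 43 = -34)
(l + 23838)/(S(s(-2), 147) + A/(-40201)) = ((-32 + 8*sqrt(24799)) + 23838)/(-34 - 31612/(-40201)) = (23806 + 8*sqrt(24799))/(-34 - 31612*(-1/40201)) = (23806 + 8*sqrt(24799))/(-34 + 4516/5743) = (23806 + 8*sqrt(24799))/(-190746/5743) = (23806 + 8*sqrt(24799))*(-5743/190746) = -68358929/95373 - 22972*sqrt(24799)/95373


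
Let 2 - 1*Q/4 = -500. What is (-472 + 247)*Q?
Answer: -451800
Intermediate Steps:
Q = 2008 (Q = 8 - 4*(-500) = 8 + 2000 = 2008)
(-472 + 247)*Q = (-472 + 247)*2008 = -225*2008 = -451800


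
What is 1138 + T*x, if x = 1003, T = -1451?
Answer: -1454215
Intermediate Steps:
1138 + T*x = 1138 - 1451*1003 = 1138 - 1455353 = -1454215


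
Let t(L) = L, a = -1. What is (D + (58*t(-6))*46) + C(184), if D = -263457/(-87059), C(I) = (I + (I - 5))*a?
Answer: -1424979432/87059 ≈ -16368.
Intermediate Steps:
C(I) = 5 - 2*I (C(I) = (I + (I - 5))*(-1) = (I + (-5 + I))*(-1) = (-5 + 2*I)*(-1) = 5 - 2*I)
D = 263457/87059 (D = -263457*(-1/87059) = 263457/87059 ≈ 3.0262)
(D + (58*t(-6))*46) + C(184) = (263457/87059 + (58*(-6))*46) + (5 - 2*184) = (263457/87059 - 348*46) + (5 - 368) = (263457/87059 - 16008) - 363 = -1393377015/87059 - 363 = -1424979432/87059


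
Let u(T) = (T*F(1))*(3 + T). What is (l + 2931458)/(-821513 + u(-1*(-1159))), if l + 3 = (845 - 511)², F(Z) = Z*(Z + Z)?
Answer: 1014337/624001 ≈ 1.6255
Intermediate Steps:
F(Z) = 2*Z² (F(Z) = Z*(2*Z) = 2*Z²)
u(T) = 2*T*(3 + T) (u(T) = (T*(2*1²))*(3 + T) = (T*(2*1))*(3 + T) = (T*2)*(3 + T) = (2*T)*(3 + T) = 2*T*(3 + T))
l = 111553 (l = -3 + (845 - 511)² = -3 + 334² = -3 + 111556 = 111553)
(l + 2931458)/(-821513 + u(-1*(-1159))) = (111553 + 2931458)/(-821513 + 2*(-1*(-1159))*(3 - 1*(-1159))) = 3043011/(-821513 + 2*1159*(3 + 1159)) = 3043011/(-821513 + 2*1159*1162) = 3043011/(-821513 + 2693516) = 3043011/1872003 = 3043011*(1/1872003) = 1014337/624001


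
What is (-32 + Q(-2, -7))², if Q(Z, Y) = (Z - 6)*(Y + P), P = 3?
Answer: 0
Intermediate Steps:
Q(Z, Y) = (-6 + Z)*(3 + Y) (Q(Z, Y) = (Z - 6)*(Y + 3) = (-6 + Z)*(3 + Y))
(-32 + Q(-2, -7))² = (-32 + (-18 - 6*(-7) + 3*(-2) - 7*(-2)))² = (-32 + (-18 + 42 - 6 + 14))² = (-32 + 32)² = 0² = 0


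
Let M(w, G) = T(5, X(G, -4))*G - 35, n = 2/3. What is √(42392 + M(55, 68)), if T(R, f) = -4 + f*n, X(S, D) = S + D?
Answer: √404877/3 ≈ 212.10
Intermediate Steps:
n = ⅔ (n = 2*(⅓) = ⅔ ≈ 0.66667)
X(S, D) = D + S
T(R, f) = -4 + 2*f/3 (T(R, f) = -4 + f*(⅔) = -4 + 2*f/3)
M(w, G) = -35 + G*(-20/3 + 2*G/3) (M(w, G) = (-4 + 2*(-4 + G)/3)*G - 35 = (-4 + (-8/3 + 2*G/3))*G - 35 = (-20/3 + 2*G/3)*G - 35 = G*(-20/3 + 2*G/3) - 35 = -35 + G*(-20/3 + 2*G/3))
√(42392 + M(55, 68)) = √(42392 + (-35 + (⅔)*68*(-10 + 68))) = √(42392 + (-35 + (⅔)*68*58)) = √(42392 + (-35 + 7888/3)) = √(42392 + 7783/3) = √(134959/3) = √404877/3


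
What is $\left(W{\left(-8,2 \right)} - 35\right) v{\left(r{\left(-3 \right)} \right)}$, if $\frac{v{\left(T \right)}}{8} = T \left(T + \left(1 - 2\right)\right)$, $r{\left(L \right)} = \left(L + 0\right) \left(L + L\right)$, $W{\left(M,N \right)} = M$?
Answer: $-105264$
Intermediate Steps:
$r{\left(L \right)} = 2 L^{2}$ ($r{\left(L \right)} = L 2 L = 2 L^{2}$)
$v{\left(T \right)} = 8 T \left(-1 + T\right)$ ($v{\left(T \right)} = 8 T \left(T + \left(1 - 2\right)\right) = 8 T \left(T - 1\right) = 8 T \left(-1 + T\right)$)
$\left(W{\left(-8,2 \right)} - 35\right) v{\left(r{\left(-3 \right)} \right)} = \left(-8 - 35\right) 8 \cdot 2 \left(-3\right)^{2} \left(-1 + 2 \left(-3\right)^{2}\right) = - 43 \cdot 8 \cdot 2 \cdot 9 \left(-1 + 2 \cdot 9\right) = - 43 \cdot 8 \cdot 18 \left(-1 + 18\right) = - 43 \cdot 8 \cdot 18 \cdot 17 = \left(-43\right) 2448 = -105264$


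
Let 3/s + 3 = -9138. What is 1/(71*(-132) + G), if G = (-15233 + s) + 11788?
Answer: -3047/39053400 ≈ -7.8021e-5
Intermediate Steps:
s = -1/3047 (s = 3/(-3 - 9138) = 3/(-9141) = 3*(-1/9141) = -1/3047 ≈ -0.00032819)
G = -10496916/3047 (G = (-15233 - 1/3047) + 11788 = -46414952/3047 + 11788 = -10496916/3047 ≈ -3445.0)
1/(71*(-132) + G) = 1/(71*(-132) - 10496916/3047) = 1/(-9372 - 10496916/3047) = 1/(-39053400/3047) = -3047/39053400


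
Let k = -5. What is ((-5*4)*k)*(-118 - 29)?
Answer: -14700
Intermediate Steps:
((-5*4)*k)*(-118 - 29) = (-5*4*(-5))*(-118 - 29) = -20*(-5)*(-147) = 100*(-147) = -14700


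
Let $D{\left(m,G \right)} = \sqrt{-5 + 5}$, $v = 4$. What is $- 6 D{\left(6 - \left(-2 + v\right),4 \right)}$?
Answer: $0$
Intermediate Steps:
$D{\left(m,G \right)} = 0$ ($D{\left(m,G \right)} = \sqrt{0} = 0$)
$- 6 D{\left(6 - \left(-2 + v\right),4 \right)} = \left(-6\right) 0 = 0$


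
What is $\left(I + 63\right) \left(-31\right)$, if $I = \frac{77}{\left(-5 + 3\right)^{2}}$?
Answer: $- \frac{10199}{4} \approx -2549.8$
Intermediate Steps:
$I = \frac{77}{4}$ ($I = \frac{77}{\left(-2\right)^{2}} = \frac{77}{4} \approx 19.25$)
$\left(I + 63\right) \left(-31\right) = \left(\frac{77}{4} + 63\right) \left(-31\right) = \frac{329}{4} \left(-31\right) = - \frac{10199}{4}$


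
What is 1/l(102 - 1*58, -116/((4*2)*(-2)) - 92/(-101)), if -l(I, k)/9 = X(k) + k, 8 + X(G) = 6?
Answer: -404/22401 ≈ -0.018035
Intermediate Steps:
X(G) = -2 (X(G) = -8 + 6 = -2)
l(I, k) = 18 - 9*k (l(I, k) = -9*(-2 + k) = 18 - 9*k)
1/l(102 - 1*58, -116/((4*2)*(-2)) - 92/(-101)) = 1/(18 - 9*(-116/((4*2)*(-2)) - 92/(-101))) = 1/(18 - 9*(-116/(8*(-2)) - 92*(-1/101))) = 1/(18 - 9*(-116/(-16) + 92/101)) = 1/(18 - 9*(-116*(-1/16) + 92/101)) = 1/(18 - 9*(29/4 + 92/101)) = 1/(18 - 9*3297/404) = 1/(18 - 29673/404) = 1/(-22401/404) = -404/22401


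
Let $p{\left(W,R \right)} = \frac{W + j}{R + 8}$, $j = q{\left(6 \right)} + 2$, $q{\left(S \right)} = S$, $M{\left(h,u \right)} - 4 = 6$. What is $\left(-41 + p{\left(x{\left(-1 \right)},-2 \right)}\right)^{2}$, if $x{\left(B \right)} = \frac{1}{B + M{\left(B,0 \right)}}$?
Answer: $\frac{4583881}{2916} \approx 1572.0$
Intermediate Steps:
$M{\left(h,u \right)} = 10$ ($M{\left(h,u \right)} = 4 + 6 = 10$)
$j = 8$ ($j = 6 + 2 = 8$)
$x{\left(B \right)} = \frac{1}{10 + B}$ ($x{\left(B \right)} = \frac{1}{B + 10} = \frac{1}{10 + B}$)
$p{\left(W,R \right)} = \frac{8 + W}{8 + R}$ ($p{\left(W,R \right)} = \frac{W + 8}{R + 8} = \frac{8 + W}{8 + R}$)
$\left(-41 + p{\left(x{\left(-1 \right)},-2 \right)}\right)^{2} = \left(-41 + \frac{8 + \frac{1}{10 - 1}}{8 - 2}\right)^{2} = \left(-41 + \frac{8 + \frac{1}{9}}{6}\right)^{2} = \left(-41 + \frac{1}{6} \cdot \frac{73}{9}\right)^{2} = \left(-41 + \frac{73}{54}\right)^{2} = \left(- \frac{2141}{54}\right)^{2} = \frac{4583881}{2916}$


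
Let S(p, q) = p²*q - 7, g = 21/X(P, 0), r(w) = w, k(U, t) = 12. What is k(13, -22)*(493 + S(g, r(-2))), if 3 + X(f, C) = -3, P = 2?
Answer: 5538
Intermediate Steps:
X(f, C) = -6 (X(f, C) = -3 - 3 = -6)
g = -7/2 (g = 21/(-6) = 21*(-⅙) = -7/2 ≈ -3.5000)
S(p, q) = -7 + q*p² (S(p, q) = q*p² - 7 = -7 + q*p²)
k(13, -22)*(493 + S(g, r(-2))) = 12*(493 + (-7 - 2*(-7/2)²)) = 12*(493 + (-7 - 2*49/4)) = 12*(493 + (-7 - 49/2)) = 12*(493 - 63/2) = 12*(923/2) = 5538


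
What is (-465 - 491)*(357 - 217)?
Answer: -133840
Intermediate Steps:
(-465 - 491)*(357 - 217) = -956*140 = -133840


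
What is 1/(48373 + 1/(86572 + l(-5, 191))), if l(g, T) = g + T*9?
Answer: 88286/4270658679 ≈ 2.0673e-5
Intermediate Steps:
l(g, T) = g + 9*T
1/(48373 + 1/(86572 + l(-5, 191))) = 1/(48373 + 1/(86572 + (-5 + 9*191))) = 1/(48373 + 1/(86572 + (-5 + 1719))) = 1/(48373 + 1/(86572 + 1714)) = 1/(48373 + 1/88286) = 1/(4270658679/88286) = 88286/4270658679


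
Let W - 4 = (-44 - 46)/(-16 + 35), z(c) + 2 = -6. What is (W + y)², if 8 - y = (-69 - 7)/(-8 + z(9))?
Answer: 36481/5776 ≈ 6.3160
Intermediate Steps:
z(c) = -8 (z(c) = -2 - 6 = -8)
y = 13/4 (y = 8 - (-69 - 7)/(-8 - 8) = 8 - (-76)/(-16) = 8 - (-76)*(-1)/16 = 8 - 1*19/4 = 8 - 19/4 = 13/4 ≈ 3.2500)
W = -14/19 (W = 4 + (-44 - 46)/(-16 + 35) = 4 - 90/19 = -14/19 ≈ -0.73684)
(W + y)² = (-14/19 + 13/4)² = (191/76)² = 36481/5776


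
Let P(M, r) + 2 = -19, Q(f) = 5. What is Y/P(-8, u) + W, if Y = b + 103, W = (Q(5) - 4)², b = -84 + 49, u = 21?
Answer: -47/21 ≈ -2.2381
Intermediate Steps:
b = -35
P(M, r) = -21 (P(M, r) = -2 - 19 = -21)
W = 1 (W = (5 - 4)² = 1² = 1)
Y = 68 (Y = -35 + 103 = 68)
Y/P(-8, u) + W = 68/(-21) + 1 = -1/21*68 + 1 = -68/21 + 1 = -47/21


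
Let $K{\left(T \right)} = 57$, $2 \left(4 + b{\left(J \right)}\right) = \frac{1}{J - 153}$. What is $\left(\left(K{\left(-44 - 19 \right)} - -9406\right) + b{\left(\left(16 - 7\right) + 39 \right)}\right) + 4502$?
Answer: $\frac{2931809}{210} \approx 13961.0$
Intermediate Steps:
$b{\left(J \right)} = -4 + \frac{1}{2 \left(-153 + J\right)}$ ($b{\left(J \right)} = -4 + \frac{1}{2 \left(J - 153\right)} = -4 + \frac{1}{2 \left(-153 + J\right)}$)
$\left(\left(K{\left(-44 - 19 \right)} - -9406\right) + b{\left(\left(16 - 7\right) + 39 \right)}\right) + 4502 = \left(\left(57 - -9406\right) + \frac{1225 - 8 \left(\left(16 - 7\right) + 39\right)}{2 \left(-153 + \left(\left(16 - 7\right) + 39\right)\right)}\right) + 4502 = \left(\left(57 + 9406\right) + \frac{1225 - 8 \left(\left(16 - 7\right) + 39\right)}{2 \left(-153 + \left(\left(16 - 7\right) + 39\right)\right)}\right) + 4502 = \left(9463 + \frac{1225 - 8 \left(9 + 39\right)}{2 \left(-153 + \left(9 + 39\right)\right)}\right) + 4502 = \left(9463 + \frac{1225 - 384}{2 \left(-153 + 48\right)}\right) + 4502 = \left(9463 + \frac{1225 - 384}{2 \left(-105\right)}\right) + 4502 = \left(9463 + \frac{1}{2} \left(- \frac{1}{105}\right) 841\right) + 4502 = \left(9463 - \frac{841}{210}\right) + 4502 = \frac{1986389}{210} + 4502 = \frac{2931809}{210}$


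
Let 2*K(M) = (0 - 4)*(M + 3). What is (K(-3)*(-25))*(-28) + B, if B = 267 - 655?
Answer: -388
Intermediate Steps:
K(M) = -6 - 2*M (K(M) = ((0 - 4)*(M + 3))/2 = (-4*(3 + M))/2 = (-12 - 4*M)/2 = -6 - 2*M)
B = -388
(K(-3)*(-25))*(-28) + B = ((-6 - 2*(-3))*(-25))*(-28) - 388 = ((-6 + 6)*(-25))*(-28) - 388 = (0*(-25))*(-28) - 388 = 0*(-28) - 388 = 0 - 388 = -388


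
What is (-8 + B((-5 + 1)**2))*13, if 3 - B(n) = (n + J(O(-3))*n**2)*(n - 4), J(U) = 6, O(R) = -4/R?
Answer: -242177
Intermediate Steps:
B(n) = 3 - (-4 + n)*(n + 6*n**2) (B(n) = 3 - (n + 6*n**2)*(n - 4) = 3 - (n + 6*n**2)*(-4 + n) = 3 - (-4 + n)*(n + 6*n**2))
(-8 + B((-5 + 1)**2))*13 = (-8 + (3 - 6*(-5 + 1)**6 + 4*(-5 + 1)**2 + 23*((-5 + 1)**2)**2))*13 = (-8 + (3 - 6*((-4)**2)**3 + 4*(-4)**2 + 23*((-4)**2)**2))*13 = (-8 + (3 - 6*16**3 + 4*16 + 23*16**2))*13 = (-8 + (3 - 6*4096 + 64 + 23*256))*13 = (-8 + (3 - 24576 + 64 + 5888))*13 = (-8 - 18621)*13 = -18629*13 = -242177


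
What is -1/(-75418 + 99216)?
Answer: -1/23798 ≈ -4.2020e-5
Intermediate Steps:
-1/(-75418 + 99216) = -1/23798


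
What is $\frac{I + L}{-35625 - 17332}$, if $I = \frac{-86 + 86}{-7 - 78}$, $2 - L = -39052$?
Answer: $- \frac{39054}{52957} \approx -0.73747$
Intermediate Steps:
$L = 39054$ ($L = 2 - -39052 = 2 + 39052 = 39054$)
$I = 0$ ($I = \frac{1}{-85} \cdot 0 = \left(- \frac{1}{85}\right) 0 = 0$)
$\frac{I + L}{-35625 - 17332} = \frac{0 + 39054}{-35625 - 17332} = \frac{39054}{-52957} = 39054 \left(- \frac{1}{52957}\right) = - \frac{39054}{52957}$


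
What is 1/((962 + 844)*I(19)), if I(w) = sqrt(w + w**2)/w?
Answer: sqrt(95)/18060 ≈ 0.00053969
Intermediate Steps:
I(w) = sqrt(w + w**2)/w
1/((962 + 844)*I(19)) = 1/((962 + 844)*((sqrt(19*(1 + 19))/19))) = 1/(1806*((sqrt(19*20)/19))) = 1/(1806*((sqrt(380)/19))) = 1/(1806*(((2*sqrt(95))/19))) = 1/(1806*((2*sqrt(95)/19))) = (sqrt(95)/10)/1806 = sqrt(95)/18060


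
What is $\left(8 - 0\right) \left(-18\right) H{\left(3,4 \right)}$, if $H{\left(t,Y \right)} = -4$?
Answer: $576$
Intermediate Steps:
$\left(8 - 0\right) \left(-18\right) H{\left(3,4 \right)} = \left(8 - 0\right) \left(-18\right) \left(-4\right) = \left(8 + 0\right) \left(-18\right) \left(-4\right) = 8 \left(-18\right) \left(-4\right) = \left(-144\right) \left(-4\right) = 576$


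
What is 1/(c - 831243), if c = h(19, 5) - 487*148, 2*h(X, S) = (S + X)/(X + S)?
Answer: -2/1806637 ≈ -1.1070e-6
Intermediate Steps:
h(X, S) = 1/2 (h(X, S) = ((S + X)/(X + S))/2 = ((S + X)/(S + X))/2 = (1/2)*1 = 1/2)
c = -144151/2 (c = 1/2 - 487*148 = 1/2 - 72076 = -144151/2 ≈ -72076.)
1/(c - 831243) = 1/(-144151/2 - 831243) = 1/(-1806637/2) = -2/1806637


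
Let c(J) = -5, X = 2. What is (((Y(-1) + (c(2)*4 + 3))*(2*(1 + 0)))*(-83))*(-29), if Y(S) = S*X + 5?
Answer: -67396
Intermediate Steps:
Y(S) = 5 + 2*S (Y(S) = S*2 + 5 = 2*S + 5 = 5 + 2*S)
(((Y(-1) + (c(2)*4 + 3))*(2*(1 + 0)))*(-83))*(-29) = ((((5 + 2*(-1)) + (-5*4 + 3))*(2*(1 + 0)))*(-83))*(-29) = ((((5 - 2) + (-20 + 3))*(2*1))*(-83))*(-29) = (((3 - 17)*2)*(-83))*(-29) = (-14*2*(-83))*(-29) = -28*(-83)*(-29) = 2324*(-29) = -67396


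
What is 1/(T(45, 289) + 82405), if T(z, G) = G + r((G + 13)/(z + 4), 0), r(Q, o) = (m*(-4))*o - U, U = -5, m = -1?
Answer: 1/82699 ≈ 1.2092e-5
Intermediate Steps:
r(Q, o) = 5 + 4*o (r(Q, o) = (-1*(-4))*o - 1*(-5) = 4*o + 5 = 5 + 4*o)
T(z, G) = 5 + G (T(z, G) = G + (5 + 4*0) = G + (5 + 0) = G + 5 = 5 + G)
1/(T(45, 289) + 82405) = 1/((5 + 289) + 82405) = 1/(294 + 82405) = 1/82699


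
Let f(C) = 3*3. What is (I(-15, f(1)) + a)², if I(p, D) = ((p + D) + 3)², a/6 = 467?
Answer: 7901721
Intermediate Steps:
a = 2802 (a = 6*467 = 2802)
f(C) = 9
I(p, D) = (3 + D + p)² (I(p, D) = ((D + p) + 3)² = (3 + D + p)²)
(I(-15, f(1)) + a)² = ((3 + 9 - 15)² + 2802)² = ((-3)² + 2802)² = (9 + 2802)² = 2811² = 7901721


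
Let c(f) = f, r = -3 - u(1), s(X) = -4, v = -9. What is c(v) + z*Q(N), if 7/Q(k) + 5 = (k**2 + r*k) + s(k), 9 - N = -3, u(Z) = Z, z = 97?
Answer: -104/87 ≈ -1.1954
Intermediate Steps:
r = -4 (r = -3 - 1*1 = -3 - 1 = -4)
N = 12 (N = 9 - 1*(-3) = 9 + 3 = 12)
Q(k) = 7/(-9 + k**2 - 4*k) (Q(k) = 7/(-5 + ((k**2 - 4*k) - 4)) = 7/(-5 + (-4 + k**2 - 4*k)) = 7/(-9 + k**2 - 4*k))
c(v) + z*Q(N) = -9 + 97*(7/(-9 + 12**2 - 4*12)) = -9 + 97*(7/(-9 + 144 - 48)) = -9 + 97*(7/87) = -9 + 679/87 = -104/87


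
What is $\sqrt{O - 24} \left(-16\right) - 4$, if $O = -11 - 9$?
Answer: $-4 - 32 i \sqrt{11} \approx -4.0 - 106.13 i$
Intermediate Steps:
$O = -20$ ($O = -11 - 9 = -20$)
$\sqrt{O - 24} \left(-16\right) - 4 = \sqrt{-20 - 24} \left(-16\right) - 4 = \sqrt{-44} \left(-16\right) - 4 = 2 i \sqrt{11} \left(-16\right) - 4 = - 32 i \sqrt{11} - 4 = -4 - 32 i \sqrt{11}$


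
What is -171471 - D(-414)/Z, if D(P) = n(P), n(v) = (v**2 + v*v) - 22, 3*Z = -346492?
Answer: -29706150711/173246 ≈ -1.7147e+5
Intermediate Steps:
Z = -346492/3 (Z = (1/3)*(-346492) = -346492/3 ≈ -1.1550e+5)
n(v) = -22 + 2*v**2 (n(v) = (v**2 + v**2) - 22 = 2*v**2 - 22 = -22 + 2*v**2)
D(P) = -22 + 2*P**2
-171471 - D(-414)/Z = -171471 - (-22 + 2*(-414)**2)/(-346492/3) = -171471 - (-22 + 2*171396)*(-3)/346492 = -171471 - (-22 + 342792)*(-3)/346492 = -171471 - 342770*(-3)/346492 = -171471 - 1*(-514155/173246) = -171471 + 514155/173246 = -29706150711/173246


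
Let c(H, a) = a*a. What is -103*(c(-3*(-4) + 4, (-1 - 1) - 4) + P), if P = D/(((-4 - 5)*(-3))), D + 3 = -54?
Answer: -31415/9 ≈ -3490.6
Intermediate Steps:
D = -57 (D = -3 - 54 = -57)
P = -19/9 (P = -57*(-1/(3*(-4 - 5))) = -57/((-9*(-3))) = -57/27 = -57*1/27 = -19/9 ≈ -2.1111)
c(H, a) = a²
-103*(c(-3*(-4) + 4, (-1 - 1) - 4) + P) = -103*(((-1 - 1) - 4)² - 19/9) = -103*((-2 - 4)² - 19/9) = -103*((-6)² - 19/9) = -103*(36 - 19/9) = -103*305/9 = -31415/9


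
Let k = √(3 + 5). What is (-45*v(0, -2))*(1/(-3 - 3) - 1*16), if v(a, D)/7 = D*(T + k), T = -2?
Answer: 20370 - 20370*√2 ≈ -8437.5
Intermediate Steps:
k = 2*√2 (k = √8 = 2*√2 ≈ 2.8284)
v(a, D) = 7*D*(-2 + 2*√2) (v(a, D) = 7*(D*(-2 + 2*√2)) = 7*D*(-2 + 2*√2))
(-45*v(0, -2))*(1/(-3 - 3) - 1*16) = (-630*(-2)*(-1 + √2))*(1/(-3 - 3) - 1*16) = (-45*(28 - 28*√2))*(1/(-6) - 16) = (-1260 + 1260*√2)*(-⅙ - 16) = (-1260 + 1260*√2)*(-97/6) = 20370 - 20370*√2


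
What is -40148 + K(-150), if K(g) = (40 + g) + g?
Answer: -40408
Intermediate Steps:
K(g) = 40 + 2*g
-40148 + K(-150) = -40148 + (40 + 2*(-150)) = -40148 + (40 - 300) = -40148 - 260 = -40408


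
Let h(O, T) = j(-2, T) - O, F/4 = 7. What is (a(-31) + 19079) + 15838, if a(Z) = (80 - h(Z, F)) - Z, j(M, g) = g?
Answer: 34969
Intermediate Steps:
F = 28 (F = 4*7 = 28)
h(O, T) = T - O
a(Z) = 52 (a(Z) = (80 - (28 - Z)) - Z = (80 + (-28 + Z)) - Z = (52 + Z) - Z = 52)
(a(-31) + 19079) + 15838 = (52 + 19079) + 15838 = 19131 + 15838 = 34969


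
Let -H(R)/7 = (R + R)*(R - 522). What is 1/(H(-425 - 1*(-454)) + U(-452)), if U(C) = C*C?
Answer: 1/404462 ≈ 2.4724e-6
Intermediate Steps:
U(C) = C²
H(R) = -14*R*(-522 + R) (H(R) = -7*(R + R)*(R - 522) = -7*2*R*(-522 + R) = -14*R*(-522 + R))
1/(H(-425 - 1*(-454)) + U(-452)) = 1/(14*(-425 - 1*(-454))*(522 - (-425 - 1*(-454))) + (-452)²) = 1/(14*(-425 + 454)*(522 - (-425 + 454)) + 204304) = 1/(14*29*(522 - 1*29) + 204304) = 1/(14*29*(522 - 29) + 204304) = 1/(14*29*493 + 204304) = 1/(200158 + 204304) = 1/404462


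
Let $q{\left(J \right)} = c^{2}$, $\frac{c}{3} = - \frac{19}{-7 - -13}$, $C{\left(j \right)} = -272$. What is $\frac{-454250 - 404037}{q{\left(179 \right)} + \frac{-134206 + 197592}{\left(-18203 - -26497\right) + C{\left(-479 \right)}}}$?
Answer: $- \frac{13770356628}{1574743} \approx -8744.5$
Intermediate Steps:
$c = - \frac{19}{2}$ ($c = 3 \left(- \frac{19}{-7 - -13}\right) = 3 \left(- \frac{19}{-7 + 13}\right) = 3 \left(- \frac{19}{6}\right) = - \frac{19}{2} \approx -9.5$)
$q{\left(J \right)} = \frac{361}{4}$ ($q{\left(J \right)} = \left(- \frac{19}{2}\right)^{2} = \frac{361}{4}$)
$\frac{-454250 - 404037}{q{\left(179 \right)} + \frac{-134206 + 197592}{\left(-18203 - -26497\right) + C{\left(-479 \right)}}} = \frac{-454250 - 404037}{\frac{361}{4} + \frac{-134206 + 197592}{\left(-18203 - -26497\right) - 272}} = - \frac{858287}{\frac{361}{4} + \frac{63386}{\left(-18203 + 26497\right) - 272}} = - \frac{858287}{\frac{361}{4} + \frac{63386}{8294 - 272}} = - \frac{858287}{\frac{361}{4} + \frac{63386}{8022}} = - \frac{858287}{\frac{361}{4} + 63386 \cdot \frac{1}{8022}} = - \frac{858287}{\frac{361}{4} + \frac{31693}{4011}} = - \frac{858287}{\frac{1574743}{16044}} = \left(-858287\right) \frac{16044}{1574743} = - \frac{13770356628}{1574743}$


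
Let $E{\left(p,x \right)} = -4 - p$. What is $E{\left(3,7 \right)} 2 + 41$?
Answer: $27$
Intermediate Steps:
$E{\left(3,7 \right)} 2 + 41 = \left(-4 - 3\right) 2 + 41 = \left(-7\right) 2 + 41 = -14 + 41 = 27$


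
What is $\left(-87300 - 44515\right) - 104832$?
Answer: $-236647$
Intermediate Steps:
$\left(-87300 - 44515\right) - 104832 = -131815 - 104832 = -236647$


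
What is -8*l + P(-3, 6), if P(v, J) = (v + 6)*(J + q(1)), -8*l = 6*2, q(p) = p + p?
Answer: 36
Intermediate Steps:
q(p) = 2*p
l = -3/2 (l = -3*2/4 = -1/8*12 = -3/2 ≈ -1.5000)
P(v, J) = (2 + J)*(6 + v) (P(v, J) = (v + 6)*(J + 2*1) = (6 + v)*(J + 2) = (6 + v)*(2 + J) = (2 + J)*(6 + v))
-8*l + P(-3, 6) = -8*(-3/2) + (12 + 2*(-3) + 6*6 + 6*(-3)) = 12 + (12 - 6 + 36 - 18) = 12 + 24 = 36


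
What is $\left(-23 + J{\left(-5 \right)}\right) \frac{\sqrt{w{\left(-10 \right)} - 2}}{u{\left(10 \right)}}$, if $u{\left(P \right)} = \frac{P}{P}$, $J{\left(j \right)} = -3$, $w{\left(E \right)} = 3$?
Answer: $-26$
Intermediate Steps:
$u{\left(P \right)} = 1$
$\left(-23 + J{\left(-5 \right)}\right) \frac{\sqrt{w{\left(-10 \right)} - 2}}{u{\left(10 \right)}} = \left(-23 - 3\right) \frac{\sqrt{3 - 2}}{1} = - 26 \sqrt{1} \cdot 1 = - 26 \cdot 1 \cdot 1 = \left(-26\right) 1 = -26$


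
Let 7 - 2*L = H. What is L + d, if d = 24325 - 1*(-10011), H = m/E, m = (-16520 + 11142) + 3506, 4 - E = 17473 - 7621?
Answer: 84543615/2462 ≈ 34339.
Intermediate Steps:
E = -9848 (E = 4 - (17473 - 7621) = 4 - 1*9852 = 4 - 9852 = -9848)
m = -1872 (m = -5378 + 3506 = -1872)
H = 234/1231 (H = -1872/(-9848) = -1872*(-1/9848) = 234/1231 ≈ 0.19009)
d = 34336 (d = 24325 + 10011 = 34336)
L = 8383/2462 (L = 7/2 - ½*234/1231 = 7/2 - 117/1231 = 8383/2462 ≈ 3.4050)
L + d = 8383/2462 + 34336 = 84543615/2462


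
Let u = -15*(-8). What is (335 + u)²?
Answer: 207025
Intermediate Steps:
u = 120
(335 + u)² = (335 + 120)² = 455² = 207025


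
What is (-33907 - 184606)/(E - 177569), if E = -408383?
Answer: 218513/585952 ≈ 0.37292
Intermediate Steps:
(-33907 - 184606)/(E - 177569) = (-33907 - 184606)/(-408383 - 177569) = -218513/(-585952) = -218513*(-1/585952) = 218513/585952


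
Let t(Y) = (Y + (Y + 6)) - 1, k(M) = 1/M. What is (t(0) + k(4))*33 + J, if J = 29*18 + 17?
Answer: 2849/4 ≈ 712.25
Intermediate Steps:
t(Y) = 5 + 2*Y (t(Y) = (Y + (6 + Y)) - 1 = (6 + 2*Y) - 1 = 5 + 2*Y)
J = 539 (J = 522 + 17 = 539)
(t(0) + k(4))*33 + J = ((5 + 2*0) + 1/4)*33 + 539 = ((5 + 0) + ¼)*33 + 539 = (5 + ¼)*33 + 539 = (21/4)*33 + 539 = 693/4 + 539 = 2849/4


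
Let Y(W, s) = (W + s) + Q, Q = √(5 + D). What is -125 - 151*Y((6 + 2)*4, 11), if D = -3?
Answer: -6618 - 151*√2 ≈ -6831.5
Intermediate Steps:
Q = √2 (Q = √(5 - 3) = √2 ≈ 1.4142)
Y(W, s) = W + s + √2 (Y(W, s) = (W + s) + √2 = W + s + √2)
-125 - 151*Y((6 + 2)*4, 11) = -125 - 151*((6 + 2)*4 + 11 + √2) = -125 - 151*(8*4 + 11 + √2) = -125 - 151*(32 + 11 + √2) = -125 - 151*(43 + √2) = -125 + (-6493 - 151*√2) = -6618 - 151*√2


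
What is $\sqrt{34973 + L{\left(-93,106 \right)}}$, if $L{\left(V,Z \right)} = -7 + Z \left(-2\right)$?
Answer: $\sqrt{34754} \approx 186.42$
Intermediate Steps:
$L{\left(V,Z \right)} = -7 - 2 Z$
$\sqrt{34973 + L{\left(-93,106 \right)}} = \sqrt{34973 - 219} = \sqrt{34754}$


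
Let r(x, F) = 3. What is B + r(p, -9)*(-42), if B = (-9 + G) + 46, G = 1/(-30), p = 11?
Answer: -2671/30 ≈ -89.033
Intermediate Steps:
G = -1/30 ≈ -0.033333
B = 1109/30 (B = (-9 - 1/30) + 46 = -271/30 + 46 = 1109/30 ≈ 36.967)
B + r(p, -9)*(-42) = 1109/30 + 3*(-42) = 1109/30 - 126 = -2671/30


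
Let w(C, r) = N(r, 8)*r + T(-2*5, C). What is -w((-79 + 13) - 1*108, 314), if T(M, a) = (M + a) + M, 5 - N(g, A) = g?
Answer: 97220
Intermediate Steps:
N(g, A) = 5 - g
T(M, a) = a + 2*M
w(C, r) = -20 + C + r*(5 - r) (w(C, r) = (5 - r)*r + (C + 2*(-2*5)) = r*(5 - r) + (C + 2*(-10)) = r*(5 - r) + (C - 20) = r*(5 - r) + (-20 + C) = -20 + C + r*(5 - r))
-w((-79 + 13) - 1*108, 314) = -(-20 + ((-79 + 13) - 1*108) - 1*314*(-5 + 314)) = -(-20 + (-66 - 108) - 1*314*309) = -(-20 - 174 - 97026) = -1*(-97220) = 97220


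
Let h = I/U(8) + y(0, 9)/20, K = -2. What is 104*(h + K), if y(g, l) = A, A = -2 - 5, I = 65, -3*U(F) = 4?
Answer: -26572/5 ≈ -5314.4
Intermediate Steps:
U(F) = -4/3 (U(F) = -⅓*4 = -4/3)
A = -7
y(g, l) = -7
h = -491/10 (h = 65/(-4/3) - 7/20 = 65*(-¾) - 7*1/20 = -195/4 - 7/20 = -491/10 ≈ -49.100)
104*(h + K) = 104*(-491/10 - 2) = 104*(-511/10) = -26572/5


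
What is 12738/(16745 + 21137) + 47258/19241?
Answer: 1017659707/364443781 ≈ 2.7924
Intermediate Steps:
12738/(16745 + 21137) + 47258/19241 = 12738/37882 + 47258*(1/19241) = 12738*(1/37882) + 47258/19241 = 6369/18941 + 47258/19241 = 1017659707/364443781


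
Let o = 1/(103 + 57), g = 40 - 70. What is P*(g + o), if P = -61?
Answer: 292739/160 ≈ 1829.6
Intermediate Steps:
g = -30
o = 1/160 ≈ 0.0062500
P*(g + o) = -61*(-30 + 1/160) = -61*(-4799/160) = 292739/160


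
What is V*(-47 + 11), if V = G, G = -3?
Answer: 108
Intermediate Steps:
V = -3
V*(-47 + 11) = -3*(-47 + 11) = -3*(-36) = 108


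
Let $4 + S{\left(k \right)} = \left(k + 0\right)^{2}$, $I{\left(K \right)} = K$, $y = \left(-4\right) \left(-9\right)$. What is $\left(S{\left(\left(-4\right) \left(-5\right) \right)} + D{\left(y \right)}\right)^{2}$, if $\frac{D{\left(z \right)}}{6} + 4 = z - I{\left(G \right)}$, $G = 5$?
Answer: $311364$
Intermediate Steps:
$y = 36$
$S{\left(k \right)} = -4 + k^{2}$ ($S{\left(k \right)} = -4 + \left(k + 0\right)^{2} = -4 + k^{2}$)
$D{\left(z \right)} = -54 + 6 z$ ($D{\left(z \right)} = -24 + 6 \left(z - 5\right) = -24 + 6 \left(-5 + z\right) = -24 + \left(-30 + 6 z\right) = -54 + 6 z$)
$\left(S{\left(\left(-4\right) \left(-5\right) \right)} + D{\left(y \right)}\right)^{2} = \left(\left(-4 + \left(\left(-4\right) \left(-5\right)\right)^{2}\right) + \left(-54 + 6 \cdot 36\right)\right)^{2} = \left(\left(-4 + 20^{2}\right) + \left(-54 + 216\right)\right)^{2} = \left(\left(-4 + 400\right) + 162\right)^{2} = \left(396 + 162\right)^{2} = 558^{2} = 311364$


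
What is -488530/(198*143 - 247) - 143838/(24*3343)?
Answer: -7205473351/375311924 ≈ -19.199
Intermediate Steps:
-488530/(198*143 - 247) - 143838/(24*3343) = -488530/(28314 - 247) - 143838/80232 = -488530/28067 - 143838*1/80232 = -488530*1/28067 - 23973/13372 = -488530/28067 - 23973/13372 = -7205473351/375311924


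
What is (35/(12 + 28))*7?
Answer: 49/8 ≈ 6.1250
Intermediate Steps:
(35/(12 + 28))*7 = (35/40)*7 = ((1/40)*35)*7 = (7/8)*7 = 49/8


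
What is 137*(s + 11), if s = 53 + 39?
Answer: 14111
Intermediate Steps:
s = 92
137*(s + 11) = 137*(92 + 11) = 137*103 = 14111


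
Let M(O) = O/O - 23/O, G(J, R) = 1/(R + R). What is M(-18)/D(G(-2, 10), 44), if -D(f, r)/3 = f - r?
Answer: 410/23733 ≈ 0.017276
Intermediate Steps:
G(J, R) = 1/(2*R)
D(f, r) = -3*f + 3*r (D(f, r) = -3*(f - r) = -3*f + 3*r)
M(O) = 1 - 23/O
M(-18)/D(G(-2, 10), 44) = ((-23 - 18)/(-18))/(-3/(2*10) + 3*44) = (-1/18*(-41))/(-3/(2*10) + 132) = 41/(18*(-3*1/20 + 132)) = 41/(18*(-3/20 + 132)) = 41/(18*(2637/20)) = (41/18)*(20/2637) = 410/23733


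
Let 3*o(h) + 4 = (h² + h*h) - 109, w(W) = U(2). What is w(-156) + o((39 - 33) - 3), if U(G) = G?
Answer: -89/3 ≈ -29.667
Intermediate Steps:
w(W) = 2
o(h) = -113/3 + 2*h²/3 (o(h) = -4/3 + ((h² + h*h) - 109)/3 = -4/3 + ((h² + h²) - 109)/3 = -4/3 + (2*h² - 109)/3 = -4/3 + (-109 + 2*h²)/3 = -4/3 + (-109/3 + 2*h²/3) = -113/3 + 2*h²/3)
w(-156) + o((39 - 33) - 3) = 2 + (-113/3 + 2*((39 - 33) - 3)²/3) = 2 + (-113/3 + 2*(6 - 3)²/3) = 2 + (-113/3 + (⅔)*3²) = 2 + (-113/3 + (⅔)*9) = 2 + (-113/3 + 6) = 2 - 95/3 = -89/3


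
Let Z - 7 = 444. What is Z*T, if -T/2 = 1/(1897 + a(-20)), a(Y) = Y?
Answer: -902/1877 ≈ -0.48055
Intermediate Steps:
Z = 451 (Z = 7 + 444 = 451)
T = -2/1877 (T = -2/(1897 - 20) = -2/1877 ≈ -0.0010655)
Z*T = 451*(-2/1877) = -902/1877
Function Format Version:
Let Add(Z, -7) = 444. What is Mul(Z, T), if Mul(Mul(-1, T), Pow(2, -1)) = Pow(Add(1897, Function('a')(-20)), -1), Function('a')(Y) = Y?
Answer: Rational(-902, 1877) ≈ -0.48055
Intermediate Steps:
Z = 451 (Z = Add(7, 444) = 451)
T = Rational(-2, 1877) (T = Mul(-2, Pow(Add(1897, -20), -1)) = Mul(-2, Pow(1877, -1)) = Mul(-2, Rational(1, 1877)) = Rational(-2, 1877) ≈ -0.0010655)
Mul(Z, T) = Mul(451, Rational(-2, 1877)) = Rational(-902, 1877)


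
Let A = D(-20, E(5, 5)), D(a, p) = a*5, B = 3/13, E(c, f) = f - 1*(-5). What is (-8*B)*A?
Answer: 2400/13 ≈ 184.62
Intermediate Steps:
E(c, f) = 5 + f (E(c, f) = f + 5 = 5 + f)
B = 3/13 (B = 3*(1/13) = 3/13 ≈ 0.23077)
D(a, p) = 5*a
A = -100 (A = 5*(-20) = -100)
(-8*B)*A = -8*3/13*(-100) = -24/13*(-100) = 2400/13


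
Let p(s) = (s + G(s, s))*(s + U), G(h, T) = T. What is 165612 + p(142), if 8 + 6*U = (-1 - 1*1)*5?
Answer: 205088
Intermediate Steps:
U = -3 (U = -4/3 + ((-1 - 1*1)*5)/6 = -4/3 + ((-1 - 1)*5)/6 = -4/3 + (-2*5)/6 = -4/3 + (⅙)*(-10) = -4/3 - 5/3 = -3)
p(s) = 2*s*(-3 + s) (p(s) = (s + s)*(s - 3) = (2*s)*(-3 + s) = 2*s*(-3 + s))
165612 + p(142) = 165612 + 2*142*(-3 + 142) = 165612 + 2*142*139 = 165612 + 39476 = 205088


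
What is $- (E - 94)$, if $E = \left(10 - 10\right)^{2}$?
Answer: $94$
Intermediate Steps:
$E = 0$ ($E = 0^{2} = 0$)
$- (E - 94) = - (0 - 94) = \left(-1\right) \left(-94\right) = 94$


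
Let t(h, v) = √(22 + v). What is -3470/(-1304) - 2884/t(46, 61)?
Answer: 1735/652 - 2884*√83/83 ≈ -313.90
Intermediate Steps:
-3470/(-1304) - 2884/t(46, 61) = -3470/(-1304) - 2884/√(22 + 61) = -3470*(-1/1304) - 2884*√83/83 = 1735/652 - 2884*√83/83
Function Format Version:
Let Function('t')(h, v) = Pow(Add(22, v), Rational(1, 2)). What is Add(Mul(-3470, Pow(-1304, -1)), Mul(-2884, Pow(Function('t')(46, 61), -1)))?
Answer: Add(Rational(1735, 652), Mul(Rational(-2884, 83), Pow(83, Rational(1, 2)))) ≈ -313.90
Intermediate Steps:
Add(Mul(-3470, Pow(-1304, -1)), Mul(-2884, Pow(Function('t')(46, 61), -1))) = Add(Mul(-3470, Pow(-1304, -1)), Mul(-2884, Pow(Pow(Add(22, 61), Rational(1, 2)), -1))) = Add(Mul(-3470, Rational(-1, 1304)), Mul(-2884, Pow(Pow(83, Rational(1, 2)), -1))) = Add(Rational(1735, 652), Mul(-2884, Mul(Rational(1, 83), Pow(83, Rational(1, 2))))) = Add(Rational(1735, 652), Mul(Rational(-2884, 83), Pow(83, Rational(1, 2))))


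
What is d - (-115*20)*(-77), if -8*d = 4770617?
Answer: -6187417/8 ≈ -7.7343e+5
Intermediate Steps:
d = -4770617/8 (d = -⅛*4770617 = -4770617/8 ≈ -5.9633e+5)
d - (-115*20)*(-77) = -4770617/8 - (-115*20)*(-77) = -4770617/8 - (-2300)*(-77) = -4770617/8 - 1*177100 = -4770617/8 - 177100 = -6187417/8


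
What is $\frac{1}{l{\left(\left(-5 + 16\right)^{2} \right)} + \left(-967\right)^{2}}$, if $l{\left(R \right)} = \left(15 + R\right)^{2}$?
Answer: $\frac{1}{953585} \approx 1.0487 \cdot 10^{-6}$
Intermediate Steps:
$\frac{1}{l{\left(\left(-5 + 16\right)^{2} \right)} + \left(-967\right)^{2}} = \frac{1}{\left(15 + \left(-5 + 16\right)^{2}\right)^{2} + \left(-967\right)^{2}} = \frac{1}{\left(15 + 11^{2}\right)^{2} + 935089} = \frac{1}{\left(15 + 121\right)^{2} + 935089} = \frac{1}{136^{2} + 935089} = \frac{1}{18496 + 935089} = \frac{1}{953585}$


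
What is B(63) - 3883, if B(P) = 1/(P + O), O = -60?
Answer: -11648/3 ≈ -3882.7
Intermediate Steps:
B(P) = 1/(-60 + P) (B(P) = 1/(P - 60) = 1/(-60 + P))
B(63) - 3883 = 1/(-60 + 63) - 3883 = 1/3 - 3883 = -11648/3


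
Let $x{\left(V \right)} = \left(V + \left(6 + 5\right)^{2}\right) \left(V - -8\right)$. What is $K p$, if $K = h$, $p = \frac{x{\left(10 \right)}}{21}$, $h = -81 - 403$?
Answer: $- \frac{380424}{7} \approx -54346.0$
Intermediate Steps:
$h = -484$
$x{\left(V \right)} = \left(8 + V\right) \left(121 + V\right)$ ($x{\left(V \right)} = \left(V + 11^{2}\right) \left(V + 8\right) = \left(V + 121\right) \left(8 + V\right) = \left(121 + V\right) \left(8 + V\right) = \left(8 + V\right) \left(121 + V\right)$)
$p = \frac{786}{7}$ ($p = \frac{968 + 10^{2} + 129 \cdot 10}{21} = \left(968 + 100 + 1290\right) \frac{1}{21} = 2358 \cdot \frac{1}{21} = \frac{786}{7} \approx 112.29$)
$K = -484$
$K p = \left(-484\right) \frac{786}{7} = - \frac{380424}{7}$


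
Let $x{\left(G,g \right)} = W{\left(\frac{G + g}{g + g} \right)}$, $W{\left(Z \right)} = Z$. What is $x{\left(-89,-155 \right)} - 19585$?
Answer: $- \frac{3035553}{155} \approx -19584.0$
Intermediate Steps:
$x{\left(G,g \right)} = \frac{G + g}{2 g}$ ($x{\left(G,g \right)} = \frac{G + g}{g + g} = \frac{G + g}{2 g}$)
$x{\left(-89,-155 \right)} - 19585 = \frac{-89 - 155}{2 \left(-155\right)} - 19585 = \frac{1}{2} \left(- \frac{1}{155}\right) \left(-244\right) - 19585 = \frac{122}{155} - 19585 = - \frac{3035553}{155}$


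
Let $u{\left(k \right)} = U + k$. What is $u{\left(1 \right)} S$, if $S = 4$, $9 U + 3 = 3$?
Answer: $4$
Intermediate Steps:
$U = 0$ ($U = - \frac{1}{3} + \frac{1}{9} \cdot 3 = - \frac{1}{3} + \frac{1}{3} = 0$)
$u{\left(k \right)} = k$ ($u{\left(k \right)} = 0 + k = k$)
$u{\left(1 \right)} S = 1 \cdot 4 = 4$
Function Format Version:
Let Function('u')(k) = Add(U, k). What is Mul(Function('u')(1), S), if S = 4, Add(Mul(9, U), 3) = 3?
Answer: 4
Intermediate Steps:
U = 0 (U = Add(Rational(-1, 3), Mul(Rational(1, 9), 3)) = Add(Rational(-1, 3), Rational(1, 3)) = 0)
Function('u')(k) = k (Function('u')(k) = Add(0, k) = k)
Mul(Function('u')(1), S) = Mul(1, 4) = 4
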